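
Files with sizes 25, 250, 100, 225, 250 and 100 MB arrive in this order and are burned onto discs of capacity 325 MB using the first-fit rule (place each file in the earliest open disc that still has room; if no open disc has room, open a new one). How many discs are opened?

4

  25 → disc 1 (new)  [load 25/325]
  250 → disc 1  [load 275/325]
  100 → disc 2 (new)  [load 100/325]
  225 → disc 2  [load 325/325]
  250 → disc 3 (new)  [load 250/325]
  100 → disc 4 (new)  [load 100/325]
4 discs opened.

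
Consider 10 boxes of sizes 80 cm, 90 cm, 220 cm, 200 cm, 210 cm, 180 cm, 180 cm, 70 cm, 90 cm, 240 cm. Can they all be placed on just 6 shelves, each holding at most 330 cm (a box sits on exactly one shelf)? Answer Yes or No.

Yes

A valid assignment using 6 shelves:
  shelf 1: 240 + 90 = 330
  shelf 2: 220 + 90 = 310
  shelf 3: 210 + 80 = 290
  shelf 4: 200 + 70 = 270
  shelf 5: 180 = 180
  shelf 6: 180 = 180
Every load is within 330 cm, so 6 shelves suffice.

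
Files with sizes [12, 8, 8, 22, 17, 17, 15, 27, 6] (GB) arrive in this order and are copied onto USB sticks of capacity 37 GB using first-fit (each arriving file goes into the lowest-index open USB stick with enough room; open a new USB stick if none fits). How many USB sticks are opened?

4

  12 → USB stick 1 (new)  [load 12/37]
  8 → USB stick 1  [load 20/37]
  8 → USB stick 1  [load 28/37]
  22 → USB stick 2 (new)  [load 22/37]
  17 → USB stick 3 (new)  [load 17/37]
  17 → USB stick 3  [load 34/37]
  15 → USB stick 2  [load 37/37]
  27 → USB stick 4 (new)  [load 27/37]
  6 → USB stick 1  [load 34/37]
4 USB sticks opened.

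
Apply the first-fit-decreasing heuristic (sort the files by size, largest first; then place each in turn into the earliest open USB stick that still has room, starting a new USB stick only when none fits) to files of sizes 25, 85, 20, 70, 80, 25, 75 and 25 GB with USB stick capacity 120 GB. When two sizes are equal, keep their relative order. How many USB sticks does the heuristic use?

Sorted descending: 85, 80, 75, 70, 25, 25, 25, 20.
  85 → USB stick 1 (new)  [load 85/120]
  80 → USB stick 2 (new)  [load 80/120]
  75 → USB stick 3 (new)  [load 75/120]
  70 → USB stick 4 (new)  [load 70/120]
  25 → USB stick 1  [load 110/120]
  25 → USB stick 2  [load 105/120]
  25 → USB stick 3  [load 100/120]
  20 → USB stick 3  [load 120/120]
4 USB sticks opened.

4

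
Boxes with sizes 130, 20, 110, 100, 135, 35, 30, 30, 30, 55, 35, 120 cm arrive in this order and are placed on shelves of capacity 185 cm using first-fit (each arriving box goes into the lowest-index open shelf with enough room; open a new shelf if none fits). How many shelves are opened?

  130 → shelf 1 (new)  [load 130/185]
  20 → shelf 1  [load 150/185]
  110 → shelf 2 (new)  [load 110/185]
  100 → shelf 3 (new)  [load 100/185]
  135 → shelf 4 (new)  [load 135/185]
  35 → shelf 1  [load 185/185]
  30 → shelf 2  [load 140/185]
  30 → shelf 2  [load 170/185]
  30 → shelf 3  [load 130/185]
  55 → shelf 3  [load 185/185]
  35 → shelf 4  [load 170/185]
  120 → shelf 5 (new)  [load 120/185]
5 shelves opened.

5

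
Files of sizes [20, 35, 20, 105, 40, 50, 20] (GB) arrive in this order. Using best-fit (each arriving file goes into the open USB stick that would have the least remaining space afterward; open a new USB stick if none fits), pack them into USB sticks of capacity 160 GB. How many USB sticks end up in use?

  20 → USB stick 1 (new)  [load 20/160]
  35 → USB stick 1  [load 55/160]
  20 → USB stick 1  [load 75/160]
  105 → USB stick 2 (new)  [load 105/160]
  40 → USB stick 2  [load 145/160]
  50 → USB stick 1  [load 125/160]
  20 → USB stick 1  [load 145/160]
2 USB sticks opened.

2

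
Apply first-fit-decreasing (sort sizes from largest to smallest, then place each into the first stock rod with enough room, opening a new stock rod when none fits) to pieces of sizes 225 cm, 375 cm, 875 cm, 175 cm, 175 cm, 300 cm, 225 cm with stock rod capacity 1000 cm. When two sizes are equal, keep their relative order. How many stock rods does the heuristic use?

3

Sorted descending: 875, 375, 300, 225, 225, 175, 175.
  875 → stock rod 1 (new)  [load 875/1000]
  375 → stock rod 2 (new)  [load 375/1000]
  300 → stock rod 2  [load 675/1000]
  225 → stock rod 2  [load 900/1000]
  225 → stock rod 3 (new)  [load 225/1000]
  175 → stock rod 3  [load 400/1000]
  175 → stock rod 3  [load 575/1000]
3 stock rods opened.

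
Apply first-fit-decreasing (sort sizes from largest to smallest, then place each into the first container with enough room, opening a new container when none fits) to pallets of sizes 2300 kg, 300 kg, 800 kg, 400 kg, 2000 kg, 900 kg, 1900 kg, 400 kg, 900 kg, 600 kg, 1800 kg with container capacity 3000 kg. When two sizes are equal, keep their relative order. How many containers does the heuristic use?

5

Sorted descending: 2300, 2000, 1900, 1800, 900, 900, 800, 600, 400, 400, 300.
  2300 → container 1 (new)  [load 2300/3000]
  2000 → container 2 (new)  [load 2000/3000]
  1900 → container 3 (new)  [load 1900/3000]
  1800 → container 4 (new)  [load 1800/3000]
  900 → container 2  [load 2900/3000]
  900 → container 3  [load 2800/3000]
  800 → container 4  [load 2600/3000]
  600 → container 1  [load 2900/3000]
  400 → container 4  [load 3000/3000]
  400 → container 5 (new)  [load 400/3000]
  300 → container 5  [load 700/3000]
5 containers opened.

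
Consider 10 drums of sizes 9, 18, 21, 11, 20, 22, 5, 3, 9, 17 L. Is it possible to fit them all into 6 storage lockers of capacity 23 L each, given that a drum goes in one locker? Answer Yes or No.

No

Total = 135 L; ⌈135/23⌉ = 6.
The bound of 6 does not rule out 6, but exhaustive search shows no assignment into 6 storage lockers of capacity 23 L exists — the minimum is 7.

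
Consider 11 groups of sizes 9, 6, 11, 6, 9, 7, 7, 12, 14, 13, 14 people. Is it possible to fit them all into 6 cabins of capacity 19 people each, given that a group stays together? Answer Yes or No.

No

Total = 108 people; ⌈108/19⌉ = 6.
The bound of 6 does not rule out 6, but exhaustive search shows no assignment into 6 cabins of capacity 19 people exists — the minimum is 7.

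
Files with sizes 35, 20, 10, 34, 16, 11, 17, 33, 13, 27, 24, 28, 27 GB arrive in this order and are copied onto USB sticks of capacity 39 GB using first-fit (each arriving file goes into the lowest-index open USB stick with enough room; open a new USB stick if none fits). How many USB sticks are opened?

10

  35 → USB stick 1 (new)  [load 35/39]
  20 → USB stick 2 (new)  [load 20/39]
  10 → USB stick 2  [load 30/39]
  34 → USB stick 3 (new)  [load 34/39]
  16 → USB stick 4 (new)  [load 16/39]
  11 → USB stick 4  [load 27/39]
  17 → USB stick 5 (new)  [load 17/39]
  33 → USB stick 6 (new)  [load 33/39]
  13 → USB stick 5  [load 30/39]
  27 → USB stick 7 (new)  [load 27/39]
  24 → USB stick 8 (new)  [load 24/39]
  28 → USB stick 9 (new)  [load 28/39]
  27 → USB stick 10 (new)  [load 27/39]
10 USB sticks opened.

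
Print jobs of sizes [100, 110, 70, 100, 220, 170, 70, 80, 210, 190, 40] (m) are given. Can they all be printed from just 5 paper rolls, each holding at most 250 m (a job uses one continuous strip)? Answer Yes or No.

No

Total = 1360 m; ⌈1360/250⌉ = 6.
At least 6 paper rolls are required, but only 5 are allowed.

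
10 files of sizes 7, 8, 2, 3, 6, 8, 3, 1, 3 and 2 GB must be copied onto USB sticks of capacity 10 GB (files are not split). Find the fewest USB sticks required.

Total = 8 + 8 + 7 + 6 + 3 + 3 + 3 + 2 + 2 + 1 = 43 GB.
Lower bound: ⌈43/10⌉ = 5 USB sticks.
A packing using 5 USB sticks:
  USB stick 1: 8 + 2 = 10
  USB stick 2: 8 + 2 = 10
  USB stick 3: 7 + 3 = 10
  USB stick 4: 6 + 3 + 1 = 10
  USB stick 5: 3 = 3
This matches the lower bound, so 5 is optimal.

5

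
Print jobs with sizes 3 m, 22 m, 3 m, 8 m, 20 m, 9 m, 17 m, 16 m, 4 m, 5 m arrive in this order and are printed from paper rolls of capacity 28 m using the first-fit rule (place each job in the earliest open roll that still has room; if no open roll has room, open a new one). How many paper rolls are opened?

4

  3 → roll 1 (new)  [load 3/28]
  22 → roll 1  [load 25/28]
  3 → roll 1  [load 28/28]
  8 → roll 2 (new)  [load 8/28]
  20 → roll 2  [load 28/28]
  9 → roll 3 (new)  [load 9/28]
  17 → roll 3  [load 26/28]
  16 → roll 4 (new)  [load 16/28]
  4 → roll 4  [load 20/28]
  5 → roll 4  [load 25/28]
4 paper rolls opened.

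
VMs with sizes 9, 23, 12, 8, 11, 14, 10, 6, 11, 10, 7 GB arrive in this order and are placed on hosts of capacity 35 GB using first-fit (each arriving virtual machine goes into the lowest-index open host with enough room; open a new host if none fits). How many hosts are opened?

4

  9 → host 1 (new)  [load 9/35]
  23 → host 1  [load 32/35]
  12 → host 2 (new)  [load 12/35]
  8 → host 2  [load 20/35]
  11 → host 2  [load 31/35]
  14 → host 3 (new)  [load 14/35]
  10 → host 3  [load 24/35]
  6 → host 3  [load 30/35]
  11 → host 4 (new)  [load 11/35]
  10 → host 4  [load 21/35]
  7 → host 4  [load 28/35]
4 hosts opened.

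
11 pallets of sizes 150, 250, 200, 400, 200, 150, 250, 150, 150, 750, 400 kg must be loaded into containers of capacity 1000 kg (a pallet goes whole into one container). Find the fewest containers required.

Total = 750 + 400 + 400 + 250 + 250 + 200 + 200 + 150 + 150 + 150 + 150 = 3050 kg.
Lower bound: ⌈3050/1000⌉ = 4 containers.
A packing using 4 containers:
  container 1: 750 + 250 = 1000
  container 2: 400 + 400 + 200 = 1000
  container 3: 250 + 200 + 150 + 150 + 150 = 900
  container 4: 150 = 150
This matches the lower bound, so 4 is optimal.

4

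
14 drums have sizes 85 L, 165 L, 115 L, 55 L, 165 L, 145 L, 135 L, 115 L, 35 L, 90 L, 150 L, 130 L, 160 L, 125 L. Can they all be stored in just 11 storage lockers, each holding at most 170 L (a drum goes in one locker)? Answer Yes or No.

No

Total = 1670 L; ⌈1670/170⌉ = 10.
11 drums each exceed half the capacity and cannot share a locker, forcing at least 11 storage lockers.
The bound of 11 does not rule out 11, but exhaustive search shows no assignment into 11 storage lockers of capacity 170 L exists — the minimum is 12.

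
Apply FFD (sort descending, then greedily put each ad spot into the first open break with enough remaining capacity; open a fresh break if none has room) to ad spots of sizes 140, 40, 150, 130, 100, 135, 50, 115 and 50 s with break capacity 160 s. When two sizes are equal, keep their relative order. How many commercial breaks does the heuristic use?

Sorted descending: 150, 140, 135, 130, 115, 100, 50, 50, 40.
  150 → break 1 (new)  [load 150/160]
  140 → break 2 (new)  [load 140/160]
  135 → break 3 (new)  [load 135/160]
  130 → break 4 (new)  [load 130/160]
  115 → break 5 (new)  [load 115/160]
  100 → break 6 (new)  [load 100/160]
  50 → break 6  [load 150/160]
  50 → break 7 (new)  [load 50/160]
  40 → break 5  [load 155/160]
7 commercial breaks opened.

7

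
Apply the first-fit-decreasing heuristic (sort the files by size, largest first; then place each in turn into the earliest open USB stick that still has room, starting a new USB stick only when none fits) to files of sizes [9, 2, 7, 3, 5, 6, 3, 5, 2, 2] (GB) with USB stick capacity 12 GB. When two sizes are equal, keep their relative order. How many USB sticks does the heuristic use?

Sorted descending: 9, 7, 6, 5, 5, 3, 3, 2, 2, 2.
  9 → USB stick 1 (new)  [load 9/12]
  7 → USB stick 2 (new)  [load 7/12]
  6 → USB stick 3 (new)  [load 6/12]
  5 → USB stick 2  [load 12/12]
  5 → USB stick 3  [load 11/12]
  3 → USB stick 1  [load 12/12]
  3 → USB stick 4 (new)  [load 3/12]
  2 → USB stick 4  [load 5/12]
  2 → USB stick 4  [load 7/12]
  2 → USB stick 4  [load 9/12]
4 USB sticks opened.

4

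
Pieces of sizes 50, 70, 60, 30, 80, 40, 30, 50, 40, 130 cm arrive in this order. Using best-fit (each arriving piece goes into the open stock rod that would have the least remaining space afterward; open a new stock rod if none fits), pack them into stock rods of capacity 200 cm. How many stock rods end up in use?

4

  50 → stock rod 1 (new)  [load 50/200]
  70 → stock rod 1  [load 120/200]
  60 → stock rod 1  [load 180/200]
  30 → stock rod 2 (new)  [load 30/200]
  80 → stock rod 2  [load 110/200]
  40 → stock rod 2  [load 150/200]
  30 → stock rod 2  [load 180/200]
  50 → stock rod 3 (new)  [load 50/200]
  40 → stock rod 3  [load 90/200]
  130 → stock rod 4 (new)  [load 130/200]
4 stock rods opened.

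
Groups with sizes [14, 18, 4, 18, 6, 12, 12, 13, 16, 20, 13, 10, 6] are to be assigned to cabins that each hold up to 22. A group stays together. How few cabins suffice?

Total = 20 + 18 + 18 + 16 + 14 + 13 + 13 + 12 + 12 + 10 + 6 + 6 + 4 = 162.
Lower bound: ⌈162/22⌉ = 8 cabins.
Also, 9 groups each exceed 11, and no two of those can share a cabin, so at least 9 cabins are needed.
A packing using 9 cabins:
  cabin 1: 20 = 20
  cabin 2: 18 + 4 = 22
  cabin 3: 18 = 18
  cabin 4: 16 + 6 = 22
  cabin 5: 14 + 6 = 20
  cabin 6: 13 = 13
  cabin 7: 13 = 13
  cabin 8: 12 + 10 = 22
  cabin 9: 12 = 12
This matches the lower bound, so 9 is optimal.

9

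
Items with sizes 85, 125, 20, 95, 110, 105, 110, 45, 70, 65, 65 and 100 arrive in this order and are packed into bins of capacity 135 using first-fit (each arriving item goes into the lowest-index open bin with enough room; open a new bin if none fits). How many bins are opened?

9

  85 → bin 1 (new)  [load 85/135]
  125 → bin 2 (new)  [load 125/135]
  20 → bin 1  [load 105/135]
  95 → bin 3 (new)  [load 95/135]
  110 → bin 4 (new)  [load 110/135]
  105 → bin 5 (new)  [load 105/135]
  110 → bin 6 (new)  [load 110/135]
  45 → bin 7 (new)  [load 45/135]
  70 → bin 7  [load 115/135]
  65 → bin 8 (new)  [load 65/135]
  65 → bin 8  [load 130/135]
  100 → bin 9 (new)  [load 100/135]
9 bins opened.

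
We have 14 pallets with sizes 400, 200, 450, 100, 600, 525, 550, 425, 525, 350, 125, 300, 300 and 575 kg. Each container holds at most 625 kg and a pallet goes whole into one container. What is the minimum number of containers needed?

Total = 600 + 575 + 550 + 525 + 525 + 450 + 425 + 400 + 350 + 300 + 300 + 200 + 125 + 100 = 5425 kg.
Lower bound: ⌈5425/625⌉ = 9 containers.
A packing using 10 containers:
  container 1: 600 = 600
  container 2: 575 = 575
  container 3: 550 = 550
  container 4: 525 + 100 = 625
  container 5: 525 = 525
  container 6: 450 + 125 = 575
  container 7: 425 + 200 = 625
  container 8: 400 = 400
  container 9: 350 = 350
  container 10: 300 + 300 = 600
No arrangement into 9 containers stays within capacity, so 10 is optimal.

10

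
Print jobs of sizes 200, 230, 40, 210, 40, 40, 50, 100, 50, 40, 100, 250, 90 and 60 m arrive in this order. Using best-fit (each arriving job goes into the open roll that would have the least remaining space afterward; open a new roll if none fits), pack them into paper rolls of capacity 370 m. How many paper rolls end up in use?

  200 → roll 1 (new)  [load 200/370]
  230 → roll 2 (new)  [load 230/370]
  40 → roll 2  [load 270/370]
  210 → roll 3 (new)  [load 210/370]
  40 → roll 2  [load 310/370]
  40 → roll 2  [load 350/370]
  50 → roll 3  [load 260/370]
  100 → roll 3  [load 360/370]
  50 → roll 1  [load 250/370]
  40 → roll 1  [load 290/370]
  100 → roll 4 (new)  [load 100/370]
  250 → roll 4  [load 350/370]
  90 → roll 5 (new)  [load 90/370]
  60 → roll 1  [load 350/370]
5 paper rolls opened.

5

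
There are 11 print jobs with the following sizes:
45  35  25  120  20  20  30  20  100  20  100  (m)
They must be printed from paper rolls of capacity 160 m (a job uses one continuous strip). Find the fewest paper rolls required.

Total = 120 + 100 + 100 + 45 + 35 + 30 + 25 + 20 + 20 + 20 + 20 = 535 m.
Lower bound: ⌈535/160⌉ = 4 paper rolls.
A packing using 4 paper rolls:
  roll 1: 120 + 35 = 155
  roll 2: 100 + 45 = 145
  roll 3: 100 + 30 + 25 = 155
  roll 4: 20 + 20 + 20 + 20 = 80
This matches the lower bound, so 4 is optimal.

4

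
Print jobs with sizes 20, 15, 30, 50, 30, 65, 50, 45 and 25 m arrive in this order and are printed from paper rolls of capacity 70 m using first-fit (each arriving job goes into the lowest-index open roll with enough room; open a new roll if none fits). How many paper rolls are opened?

  20 → roll 1 (new)  [load 20/70]
  15 → roll 1  [load 35/70]
  30 → roll 1  [load 65/70]
  50 → roll 2 (new)  [load 50/70]
  30 → roll 3 (new)  [load 30/70]
  65 → roll 4 (new)  [load 65/70]
  50 → roll 5 (new)  [load 50/70]
  45 → roll 6 (new)  [load 45/70]
  25 → roll 3  [load 55/70]
6 paper rolls opened.

6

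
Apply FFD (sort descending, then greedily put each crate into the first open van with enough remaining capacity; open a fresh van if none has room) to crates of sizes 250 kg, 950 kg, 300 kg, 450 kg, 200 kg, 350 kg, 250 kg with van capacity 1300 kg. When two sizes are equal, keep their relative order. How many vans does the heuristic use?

3

Sorted descending: 950, 450, 350, 300, 250, 250, 200.
  950 → van 1 (new)  [load 950/1300]
  450 → van 2 (new)  [load 450/1300]
  350 → van 1  [load 1300/1300]
  300 → van 2  [load 750/1300]
  250 → van 2  [load 1000/1300]
  250 → van 2  [load 1250/1300]
  200 → van 3 (new)  [load 200/1300]
3 vans opened.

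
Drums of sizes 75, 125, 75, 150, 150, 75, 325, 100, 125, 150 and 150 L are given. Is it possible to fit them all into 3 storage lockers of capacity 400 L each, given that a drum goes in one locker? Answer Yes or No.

Total = 1500 L; ⌈1500/400⌉ = 4.
At least 4 storage lockers are required, but only 3 are allowed.

No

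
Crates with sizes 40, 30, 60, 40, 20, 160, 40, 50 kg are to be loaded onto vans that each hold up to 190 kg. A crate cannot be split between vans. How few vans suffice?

3

Total = 160 + 60 + 50 + 40 + 40 + 40 + 30 + 20 = 440 kg.
Lower bound: ⌈440/190⌉ = 3 vans.
A packing using 3 vans:
  van 1: 160 + 30 = 190
  van 2: 60 + 50 + 40 + 40 = 190
  van 3: 40 + 20 = 60
This matches the lower bound, so 3 is optimal.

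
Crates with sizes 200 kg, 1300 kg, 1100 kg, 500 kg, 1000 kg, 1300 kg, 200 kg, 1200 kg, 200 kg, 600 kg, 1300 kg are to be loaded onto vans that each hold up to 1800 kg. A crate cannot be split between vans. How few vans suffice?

Total = 1300 + 1300 + 1300 + 1200 + 1100 + 1000 + 600 + 500 + 200 + 200 + 200 = 8900 kg.
Lower bound: ⌈8900/1800⌉ = 5 vans.
Also, 6 crates each exceed 900 kg, and no two of those can share a van, so at least 6 vans are needed.
A packing using 6 vans:
  van 1: 1300 + 500 = 1800
  van 2: 1300 + 200 + 200 = 1700
  van 3: 1300 + 200 = 1500
  van 4: 1200 + 600 = 1800
  van 5: 1100 = 1100
  van 6: 1000 = 1000
This matches the lower bound, so 6 is optimal.

6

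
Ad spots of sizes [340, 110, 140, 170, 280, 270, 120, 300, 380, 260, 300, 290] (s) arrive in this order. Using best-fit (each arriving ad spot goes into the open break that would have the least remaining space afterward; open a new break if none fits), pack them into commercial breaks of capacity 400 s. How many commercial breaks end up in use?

  340 → break 1 (new)  [load 340/400]
  110 → break 2 (new)  [load 110/400]
  140 → break 2  [load 250/400]
  170 → break 3 (new)  [load 170/400]
  280 → break 4 (new)  [load 280/400]
  270 → break 5 (new)  [load 270/400]
  120 → break 4  [load 400/400]
  300 → break 6 (new)  [load 300/400]
  380 → break 7 (new)  [load 380/400]
  260 → break 8 (new)  [load 260/400]
  300 → break 9 (new)  [load 300/400]
  290 → break 10 (new)  [load 290/400]
10 commercial breaks opened.

10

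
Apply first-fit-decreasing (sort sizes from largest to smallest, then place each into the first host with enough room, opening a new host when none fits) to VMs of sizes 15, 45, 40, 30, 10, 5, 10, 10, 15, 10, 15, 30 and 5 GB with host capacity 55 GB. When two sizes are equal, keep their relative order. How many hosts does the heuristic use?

5

Sorted descending: 45, 40, 30, 30, 15, 15, 15, 10, 10, 10, 10, 5, 5.
  45 → host 1 (new)  [load 45/55]
  40 → host 2 (new)  [load 40/55]
  30 → host 3 (new)  [load 30/55]
  30 → host 4 (new)  [load 30/55]
  15 → host 2  [load 55/55]
  15 → host 3  [load 45/55]
  15 → host 4  [load 45/55]
  10 → host 1  [load 55/55]
  10 → host 3  [load 55/55]
  10 → host 4  [load 55/55]
  10 → host 5 (new)  [load 10/55]
  5 → host 5  [load 15/55]
  5 → host 5  [load 20/55]
5 hosts opened.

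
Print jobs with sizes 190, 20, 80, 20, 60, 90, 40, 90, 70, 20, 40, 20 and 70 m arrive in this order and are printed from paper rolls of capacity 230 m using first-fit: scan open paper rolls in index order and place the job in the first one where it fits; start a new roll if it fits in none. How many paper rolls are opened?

4

  190 → roll 1 (new)  [load 190/230]
  20 → roll 1  [load 210/230]
  80 → roll 2 (new)  [load 80/230]
  20 → roll 1  [load 230/230]
  60 → roll 2  [load 140/230]
  90 → roll 2  [load 230/230]
  40 → roll 3 (new)  [load 40/230]
  90 → roll 3  [load 130/230]
  70 → roll 3  [load 200/230]
  20 → roll 3  [load 220/230]
  40 → roll 4 (new)  [load 40/230]
  20 → roll 4  [load 60/230]
  70 → roll 4  [load 130/230]
4 paper rolls opened.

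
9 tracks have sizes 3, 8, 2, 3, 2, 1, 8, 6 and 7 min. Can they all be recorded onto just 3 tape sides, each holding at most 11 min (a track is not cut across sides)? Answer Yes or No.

No

Total = 40 min; ⌈40/11⌉ = 4.
At least 4 tape sides are required, but only 3 are allowed.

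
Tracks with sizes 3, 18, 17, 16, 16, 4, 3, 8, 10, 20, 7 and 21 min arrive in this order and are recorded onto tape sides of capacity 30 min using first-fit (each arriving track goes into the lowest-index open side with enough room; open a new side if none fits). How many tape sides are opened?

6

  3 → side 1 (new)  [load 3/30]
  18 → side 1  [load 21/30]
  17 → side 2 (new)  [load 17/30]
  16 → side 3 (new)  [load 16/30]
  16 → side 4 (new)  [load 16/30]
  4 → side 1  [load 25/30]
  3 → side 1  [load 28/30]
  8 → side 2  [load 25/30]
  10 → side 3  [load 26/30]
  20 → side 5 (new)  [load 20/30]
  7 → side 4  [load 23/30]
  21 → side 6 (new)  [load 21/30]
6 tape sides opened.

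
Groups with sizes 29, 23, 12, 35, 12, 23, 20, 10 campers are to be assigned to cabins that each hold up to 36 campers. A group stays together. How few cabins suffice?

5

Total = 35 + 29 + 23 + 23 + 20 + 12 + 12 + 10 = 164 campers.
Lower bound: ⌈164/36⌉ = 5 cabins.
A packing using 5 cabins:
  cabin 1: 35 = 35
  cabin 2: 29 = 29
  cabin 3: 23 + 12 = 35
  cabin 4: 23 + 12 = 35
  cabin 5: 20 + 10 = 30
This matches the lower bound, so 5 is optimal.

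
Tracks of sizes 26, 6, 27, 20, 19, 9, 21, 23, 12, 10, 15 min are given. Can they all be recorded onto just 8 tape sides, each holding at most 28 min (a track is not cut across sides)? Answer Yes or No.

A valid assignment using 8 tape sides:
  side 1: 27 = 27
  side 2: 26 = 26
  side 3: 23 = 23
  side 4: 21 + 6 = 27
  side 5: 20 = 20
  side 6: 19 + 9 = 28
  side 7: 15 + 12 = 27
  side 8: 10 = 10
Every load is within 28 min, so 8 tape sides suffice.

Yes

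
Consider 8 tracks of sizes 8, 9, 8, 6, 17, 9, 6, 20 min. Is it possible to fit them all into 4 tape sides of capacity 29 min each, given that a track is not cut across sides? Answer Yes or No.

A valid assignment using 3 tape sides:
  side 1: 20 + 9 = 29
  side 2: 17 + 9 = 26
  side 3: 8 + 8 + 6 + 6 = 28
That uses only 3 ≤ 4, so 4 tape sides are enough.

Yes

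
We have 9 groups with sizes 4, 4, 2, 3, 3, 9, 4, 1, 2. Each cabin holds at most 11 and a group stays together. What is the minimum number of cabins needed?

3

Total = 9 + 4 + 4 + 4 + 3 + 3 + 2 + 2 + 1 = 32.
Lower bound: ⌈32/11⌉ = 3 cabins.
A packing using 3 cabins:
  cabin 1: 9 + 2 = 11
  cabin 2: 4 + 4 + 3 = 11
  cabin 3: 4 + 3 + 2 + 1 = 10
This matches the lower bound, so 3 is optimal.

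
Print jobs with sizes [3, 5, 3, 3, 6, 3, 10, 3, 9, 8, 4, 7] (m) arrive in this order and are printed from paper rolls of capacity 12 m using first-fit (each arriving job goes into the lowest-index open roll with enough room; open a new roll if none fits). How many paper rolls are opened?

6

  3 → roll 1 (new)  [load 3/12]
  5 → roll 1  [load 8/12]
  3 → roll 1  [load 11/12]
  3 → roll 2 (new)  [load 3/12]
  6 → roll 2  [load 9/12]
  3 → roll 2  [load 12/12]
  10 → roll 3 (new)  [load 10/12]
  3 → roll 4 (new)  [load 3/12]
  9 → roll 4  [load 12/12]
  8 → roll 5 (new)  [load 8/12]
  4 → roll 5  [load 12/12]
  7 → roll 6 (new)  [load 7/12]
6 paper rolls opened.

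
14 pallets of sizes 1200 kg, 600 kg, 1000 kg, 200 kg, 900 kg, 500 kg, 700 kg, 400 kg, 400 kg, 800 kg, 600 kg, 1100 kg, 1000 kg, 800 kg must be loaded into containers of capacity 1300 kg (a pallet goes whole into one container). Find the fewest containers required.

9

Total = 1200 + 1100 + 1000 + 1000 + 900 + 800 + 800 + 700 + 600 + 600 + 500 + 400 + 400 + 200 = 10200 kg.
Lower bound: ⌈10200/1300⌉ = 8 containers.
A packing using 9 containers:
  container 1: 1200 = 1200
  container 2: 1100 + 200 = 1300
  container 3: 1000 = 1000
  container 4: 1000 = 1000
  container 5: 900 + 400 = 1300
  container 6: 800 + 500 = 1300
  container 7: 800 + 400 = 1200
  container 8: 700 + 600 = 1300
  container 9: 600 = 600
No arrangement into 8 containers stays within capacity, so 9 is optimal.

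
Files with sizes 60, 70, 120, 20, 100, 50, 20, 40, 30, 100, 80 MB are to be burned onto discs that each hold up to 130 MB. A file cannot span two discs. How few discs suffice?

Total = 120 + 100 + 100 + 80 + 70 + 60 + 50 + 40 + 30 + 20 + 20 = 690 MB.
Lower bound: ⌈690/130⌉ = 6 discs.
A packing using 6 discs:
  disc 1: 120 = 120
  disc 2: 100 + 30 = 130
  disc 3: 100 + 20 = 120
  disc 4: 80 + 50 = 130
  disc 5: 70 + 60 = 130
  disc 6: 40 + 20 = 60
This matches the lower bound, so 6 is optimal.

6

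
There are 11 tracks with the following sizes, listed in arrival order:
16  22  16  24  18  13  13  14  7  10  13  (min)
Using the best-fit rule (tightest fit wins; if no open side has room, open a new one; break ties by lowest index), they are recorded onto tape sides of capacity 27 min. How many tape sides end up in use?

7

  16 → side 1 (new)  [load 16/27]
  22 → side 2 (new)  [load 22/27]
  16 → side 3 (new)  [load 16/27]
  24 → side 4 (new)  [load 24/27]
  18 → side 5 (new)  [load 18/27]
  13 → side 6 (new)  [load 13/27]
  13 → side 6  [load 26/27]
  14 → side 7 (new)  [load 14/27]
  7 → side 5  [load 25/27]
  10 → side 1  [load 26/27]
  13 → side 7  [load 27/27]
7 tape sides opened.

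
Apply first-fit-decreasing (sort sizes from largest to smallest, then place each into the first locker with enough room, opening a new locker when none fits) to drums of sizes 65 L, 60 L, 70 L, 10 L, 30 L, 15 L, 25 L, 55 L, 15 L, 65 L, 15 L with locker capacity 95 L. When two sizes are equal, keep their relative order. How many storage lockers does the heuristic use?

Sorted descending: 70, 65, 65, 60, 55, 30, 25, 15, 15, 15, 10.
  70 → locker 1 (new)  [load 70/95]
  65 → locker 2 (new)  [load 65/95]
  65 → locker 3 (new)  [load 65/95]
  60 → locker 4 (new)  [load 60/95]
  55 → locker 5 (new)  [load 55/95]
  30 → locker 2  [load 95/95]
  25 → locker 1  [load 95/95]
  15 → locker 3  [load 80/95]
  15 → locker 3  [load 95/95]
  15 → locker 4  [load 75/95]
  10 → locker 4  [load 85/95]
5 storage lockers opened.

5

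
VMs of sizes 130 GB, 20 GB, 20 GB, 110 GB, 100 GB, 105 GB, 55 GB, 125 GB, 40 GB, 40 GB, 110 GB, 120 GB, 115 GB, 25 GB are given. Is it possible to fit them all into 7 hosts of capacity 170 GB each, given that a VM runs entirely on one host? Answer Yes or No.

Total = 1115 GB; ⌈1115/170⌉ = 7.
8 VMs each exceed half the capacity and cannot share a host, forcing at least 8 hosts.
At least 8 hosts are required, but only 7 are allowed.

No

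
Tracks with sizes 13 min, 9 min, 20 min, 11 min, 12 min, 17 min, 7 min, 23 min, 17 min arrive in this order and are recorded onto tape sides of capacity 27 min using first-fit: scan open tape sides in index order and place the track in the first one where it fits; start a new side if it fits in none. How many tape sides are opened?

6

  13 → side 1 (new)  [load 13/27]
  9 → side 1  [load 22/27]
  20 → side 2 (new)  [load 20/27]
  11 → side 3 (new)  [load 11/27]
  12 → side 3  [load 23/27]
  17 → side 4 (new)  [load 17/27]
  7 → side 2  [load 27/27]
  23 → side 5 (new)  [load 23/27]
  17 → side 6 (new)  [load 17/27]
6 tape sides opened.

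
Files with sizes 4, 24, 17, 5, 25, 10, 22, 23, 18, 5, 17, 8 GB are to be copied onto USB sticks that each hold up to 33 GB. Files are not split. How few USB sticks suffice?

Total = 25 + 24 + 23 + 22 + 18 + 17 + 17 + 10 + 8 + 5 + 5 + 4 = 178 GB.
Lower bound: ⌈178/33⌉ = 6 USB sticks.
Also, 7 files each exceed 33/2 GB, and no two of those can share a USB stick, so at least 7 USB sticks are needed.
A packing using 7 USB sticks:
  USB stick 1: 25 + 8 = 33
  USB stick 2: 24 + 5 + 4 = 33
  USB stick 3: 23 + 10 = 33
  USB stick 4: 22 + 5 = 27
  USB stick 5: 18 = 18
  USB stick 6: 17 = 17
  USB stick 7: 17 = 17
This matches the lower bound, so 7 is optimal.

7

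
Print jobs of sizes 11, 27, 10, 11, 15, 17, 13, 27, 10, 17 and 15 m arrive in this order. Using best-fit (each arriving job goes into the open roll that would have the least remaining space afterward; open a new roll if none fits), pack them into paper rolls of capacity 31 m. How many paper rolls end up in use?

7

  11 → roll 1 (new)  [load 11/31]
  27 → roll 2 (new)  [load 27/31]
  10 → roll 1  [load 21/31]
  11 → roll 3 (new)  [load 11/31]
  15 → roll 3  [load 26/31]
  17 → roll 4 (new)  [load 17/31]
  13 → roll 4  [load 30/31]
  27 → roll 5 (new)  [load 27/31]
  10 → roll 1  [load 31/31]
  17 → roll 6 (new)  [load 17/31]
  15 → roll 7 (new)  [load 15/31]
7 paper rolls opened.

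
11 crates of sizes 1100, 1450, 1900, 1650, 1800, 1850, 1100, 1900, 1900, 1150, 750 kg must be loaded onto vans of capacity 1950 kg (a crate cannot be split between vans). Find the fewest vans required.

Total = 1900 + 1900 + 1900 + 1850 + 1800 + 1650 + 1450 + 1150 + 1100 + 1100 + 750 = 16550 kg.
Lower bound: ⌈16550/1950⌉ = 9 vans.
Also, 10 crates each exceed 975 kg, and no two of those can share a van, so at least 10 vans are needed.
A packing using 10 vans:
  van 1: 1900 = 1900
  van 2: 1900 = 1900
  van 3: 1900 = 1900
  van 4: 1850 = 1850
  van 5: 1800 = 1800
  van 6: 1650 = 1650
  van 7: 1450 = 1450
  van 8: 1150 + 750 = 1900
  van 9: 1100 = 1100
  van 10: 1100 = 1100
This matches the lower bound, so 10 is optimal.

10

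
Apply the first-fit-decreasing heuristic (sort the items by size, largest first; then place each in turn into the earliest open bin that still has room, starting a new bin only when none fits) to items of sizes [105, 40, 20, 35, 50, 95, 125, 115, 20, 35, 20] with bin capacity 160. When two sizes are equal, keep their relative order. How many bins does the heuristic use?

Sorted descending: 125, 115, 105, 95, 50, 40, 35, 35, 20, 20, 20.
  125 → bin 1 (new)  [load 125/160]
  115 → bin 2 (new)  [load 115/160]
  105 → bin 3 (new)  [load 105/160]
  95 → bin 4 (new)  [load 95/160]
  50 → bin 3  [load 155/160]
  40 → bin 2  [load 155/160]
  35 → bin 1  [load 160/160]
  35 → bin 4  [load 130/160]
  20 → bin 4  [load 150/160]
  20 → bin 5 (new)  [load 20/160]
  20 → bin 5  [load 40/160]
5 bins opened.

5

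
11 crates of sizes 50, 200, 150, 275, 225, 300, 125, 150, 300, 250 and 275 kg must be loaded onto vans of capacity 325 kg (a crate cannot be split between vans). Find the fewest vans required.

8

Total = 300 + 300 + 275 + 275 + 250 + 225 + 200 + 150 + 150 + 125 + 50 = 2300 kg.
Lower bound: ⌈2300/325⌉ = 8 vans.
A packing using 8 vans:
  van 1: 300 = 300
  van 2: 300 = 300
  van 3: 275 + 50 = 325
  van 4: 275 = 275
  van 5: 250 = 250
  van 6: 225 = 225
  van 7: 200 + 125 = 325
  van 8: 150 + 150 = 300
This matches the lower bound, so 8 is optimal.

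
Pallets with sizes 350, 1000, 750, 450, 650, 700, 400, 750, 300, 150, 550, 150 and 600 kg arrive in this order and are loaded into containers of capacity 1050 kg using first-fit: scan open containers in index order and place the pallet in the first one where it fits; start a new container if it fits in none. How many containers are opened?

  350 → container 1 (new)  [load 350/1050]
  1000 → container 2 (new)  [load 1000/1050]
  750 → container 3 (new)  [load 750/1050]
  450 → container 1  [load 800/1050]
  650 → container 4 (new)  [load 650/1050]
  700 → container 5 (new)  [load 700/1050]
  400 → container 4  [load 1050/1050]
  750 → container 6 (new)  [load 750/1050]
  300 → container 3  [load 1050/1050]
  150 → container 1  [load 950/1050]
  550 → container 7 (new)  [load 550/1050]
  150 → container 5  [load 850/1050]
  600 → container 8 (new)  [load 600/1050]
8 containers opened.

8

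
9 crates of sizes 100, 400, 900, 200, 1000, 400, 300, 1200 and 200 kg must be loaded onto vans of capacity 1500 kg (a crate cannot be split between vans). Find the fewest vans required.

Total = 1200 + 1000 + 900 + 400 + 400 + 300 + 200 + 200 + 100 = 4700 kg.
Lower bound: ⌈4700/1500⌉ = 4 vans.
A packing using 4 vans:
  van 1: 1200 + 300 = 1500
  van 2: 1000 + 400 + 100 = 1500
  van 3: 900 + 400 + 200 = 1500
  van 4: 200 = 200
This matches the lower bound, so 4 is optimal.

4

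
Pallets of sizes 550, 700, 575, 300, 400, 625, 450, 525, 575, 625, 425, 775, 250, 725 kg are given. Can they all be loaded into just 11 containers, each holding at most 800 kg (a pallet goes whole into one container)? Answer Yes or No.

No

Total = 7500 kg; ⌈7500/800⌉ = 10.
11 pallets each exceed half the capacity and cannot share a container, forcing at least 11 containers.
The bound of 11 does not rule out 11, but exhaustive search shows no assignment into 11 containers of capacity 800 kg exists — the minimum is 12.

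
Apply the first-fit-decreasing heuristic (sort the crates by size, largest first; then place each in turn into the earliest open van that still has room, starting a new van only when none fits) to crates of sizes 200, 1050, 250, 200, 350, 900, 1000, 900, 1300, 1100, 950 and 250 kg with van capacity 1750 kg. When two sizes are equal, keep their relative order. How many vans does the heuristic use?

7

Sorted descending: 1300, 1100, 1050, 1000, 950, 900, 900, 350, 250, 250, 200, 200.
  1300 → van 1 (new)  [load 1300/1750]
  1100 → van 2 (new)  [load 1100/1750]
  1050 → van 3 (new)  [load 1050/1750]
  1000 → van 4 (new)  [load 1000/1750]
  950 → van 5 (new)  [load 950/1750]
  900 → van 6 (new)  [load 900/1750]
  900 → van 7 (new)  [load 900/1750]
  350 → van 1  [load 1650/1750]
  250 → van 2  [load 1350/1750]
  250 → van 2  [load 1600/1750]
  200 → van 3  [load 1250/1750]
  200 → van 3  [load 1450/1750]
7 vans opened.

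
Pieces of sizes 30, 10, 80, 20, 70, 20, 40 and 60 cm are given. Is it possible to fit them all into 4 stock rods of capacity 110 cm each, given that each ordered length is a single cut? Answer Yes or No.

A valid assignment using 3 stock rods:
  stock rod 1: 80 + 30 = 110
  stock rod 2: 70 + 40 = 110
  stock rod 3: 60 + 20 + 20 + 10 = 110
That uses only 3 ≤ 4, so 4 stock rods are enough.

Yes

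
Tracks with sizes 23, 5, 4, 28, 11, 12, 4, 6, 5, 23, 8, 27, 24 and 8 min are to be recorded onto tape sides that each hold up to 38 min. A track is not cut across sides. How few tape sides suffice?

6

Total = 28 + 27 + 24 + 23 + 23 + 12 + 11 + 8 + 8 + 6 + 5 + 5 + 4 + 4 = 188 min.
Lower bound: ⌈188/38⌉ = 5 tape sides.
A packing using 6 tape sides:
  side 1: 28 + 8 = 36
  side 2: 27 + 11 = 38
  side 3: 24 + 12 = 36
  side 4: 23 + 8 + 6 = 37
  side 5: 23 + 5 + 5 + 4 = 37
  side 6: 4 = 4
No arrangement into 5 tape sides stays within capacity, so 6 is optimal.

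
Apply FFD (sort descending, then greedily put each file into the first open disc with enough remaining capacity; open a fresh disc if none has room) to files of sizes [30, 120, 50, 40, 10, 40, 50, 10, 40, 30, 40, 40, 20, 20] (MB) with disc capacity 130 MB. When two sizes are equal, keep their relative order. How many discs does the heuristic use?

5

Sorted descending: 120, 50, 50, 40, 40, 40, 40, 40, 30, 30, 20, 20, 10, 10.
  120 → disc 1 (new)  [load 120/130]
  50 → disc 2 (new)  [load 50/130]
  50 → disc 2  [load 100/130]
  40 → disc 3 (new)  [load 40/130]
  40 → disc 3  [load 80/130]
  40 → disc 3  [load 120/130]
  40 → disc 4 (new)  [load 40/130]
  40 → disc 4  [load 80/130]
  30 → disc 2  [load 130/130]
  30 → disc 4  [load 110/130]
  20 → disc 4  [load 130/130]
  20 → disc 5 (new)  [load 20/130]
  10 → disc 1  [load 130/130]
  10 → disc 3  [load 130/130]
5 discs opened.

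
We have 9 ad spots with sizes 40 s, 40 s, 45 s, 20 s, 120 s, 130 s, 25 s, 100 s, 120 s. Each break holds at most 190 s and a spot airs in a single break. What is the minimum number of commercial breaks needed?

Total = 130 + 120 + 120 + 100 + 45 + 40 + 40 + 25 + 20 = 640 s.
Lower bound: ⌈640/190⌉ = 4 commercial breaks.
A packing using 4 commercial breaks:
  break 1: 130 + 45 = 175
  break 2: 120 + 40 + 25 = 185
  break 3: 120 + 40 + 20 = 180
  break 4: 100 = 100
This matches the lower bound, so 4 is optimal.

4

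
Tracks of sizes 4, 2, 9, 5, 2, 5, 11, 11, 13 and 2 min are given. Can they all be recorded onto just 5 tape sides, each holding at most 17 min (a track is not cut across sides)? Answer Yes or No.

Yes

A valid assignment using 4 tape sides:
  side 1: 13 + 4 = 17
  side 2: 11 + 5 = 16
  side 3: 11 + 5 = 16
  side 4: 9 + 2 + 2 + 2 = 15
That uses only 4 ≤ 5, so 5 tape sides are enough.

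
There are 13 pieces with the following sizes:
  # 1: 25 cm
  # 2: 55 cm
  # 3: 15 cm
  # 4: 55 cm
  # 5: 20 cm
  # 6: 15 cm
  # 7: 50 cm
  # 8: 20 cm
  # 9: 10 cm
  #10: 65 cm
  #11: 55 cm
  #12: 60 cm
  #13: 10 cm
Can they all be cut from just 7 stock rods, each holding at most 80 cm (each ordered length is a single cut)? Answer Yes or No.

Yes

A valid assignment using 6 stock rods:
  stock rod 1: 65 + 15 = 80
  stock rod 2: 60 + 20 = 80
  stock rod 3: 55 + 25 = 80
  stock rod 4: 55 + 20 = 75
  stock rod 5: 55 + 15 + 10 = 80
  stock rod 6: 50 + 10 = 60
That uses only 6 ≤ 7, so 7 stock rods are enough.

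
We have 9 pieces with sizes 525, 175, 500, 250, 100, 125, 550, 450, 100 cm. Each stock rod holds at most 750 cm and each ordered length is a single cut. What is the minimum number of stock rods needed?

4

Total = 550 + 525 + 500 + 450 + 250 + 175 + 125 + 100 + 100 = 2775 cm.
Lower bound: ⌈2775/750⌉ = 4 stock rods.
A packing using 4 stock rods:
  stock rod 1: 550 + 175 = 725
  stock rod 2: 525 + 125 + 100 = 750
  stock rod 3: 500 + 250 = 750
  stock rod 4: 450 + 100 = 550
This matches the lower bound, so 4 is optimal.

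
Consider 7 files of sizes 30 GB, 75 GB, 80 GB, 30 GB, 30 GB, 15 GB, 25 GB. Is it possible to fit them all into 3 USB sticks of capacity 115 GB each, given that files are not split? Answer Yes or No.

Yes

A valid assignment using 3 USB sticks:
  USB stick 1: 80 + 30 = 110
  USB stick 2: 75 + 30 = 105
  USB stick 3: 30 + 25 + 15 = 70
Every load is within 115 GB, so 3 USB sticks suffice.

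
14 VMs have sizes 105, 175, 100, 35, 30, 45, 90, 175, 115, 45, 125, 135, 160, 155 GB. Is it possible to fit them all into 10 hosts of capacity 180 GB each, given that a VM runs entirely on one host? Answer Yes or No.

A valid assignment using 10 hosts:
  host 1: 175 = 175
  host 2: 175 = 175
  host 3: 160 = 160
  host 4: 155 = 155
  host 5: 135 + 45 = 180
  host 6: 125 + 45 = 170
  host 7: 115 + 35 + 30 = 180
  host 8: 105 = 105
  host 9: 100 = 100
  host 10: 90 = 90
Every load is within 180 GB, so 10 hosts suffice.

Yes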